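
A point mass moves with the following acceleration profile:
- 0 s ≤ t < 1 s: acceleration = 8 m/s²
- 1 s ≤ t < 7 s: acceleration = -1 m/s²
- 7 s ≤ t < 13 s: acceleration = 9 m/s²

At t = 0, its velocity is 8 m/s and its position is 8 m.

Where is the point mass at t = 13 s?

On each constant-a segment, Δv = aΔt and Δx = v₀Δt + ½aΔt²; chain segment to segment.
0–1 s: v starts 8 m/s; Δx = 8·1 + ½·8·1² = 12 m; v ends 16 m/s.
1–7 s: v starts 16 m/s; Δx = 16·6 + ½·-1·6² = 78 m; v ends 10 m/s.
7–13 s: v starts 10 m/s; Δx = 10·6 + ½·9·6² = 222 m; v ends 64 m/s.
x(13) = 8 + Σ Δx = 320 m.

320 m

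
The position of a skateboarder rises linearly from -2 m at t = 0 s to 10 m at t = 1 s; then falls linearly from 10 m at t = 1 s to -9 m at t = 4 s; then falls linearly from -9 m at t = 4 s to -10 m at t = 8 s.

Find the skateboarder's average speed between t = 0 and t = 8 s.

4 m/s

Average speed = (total path length)/(elapsed time); on a piecewise-linear x-t graph the path length is Σ|Δx|.
0–1 s: |Δx| = |10 − -2| = 12 m
1–4 s: |Δx| = |-9 − 10| = 19 m
4–8 s: |Δx| = |-10 − -9| = 1 m
Total path = 32 m; average speed = 32/8 = 4 m/s.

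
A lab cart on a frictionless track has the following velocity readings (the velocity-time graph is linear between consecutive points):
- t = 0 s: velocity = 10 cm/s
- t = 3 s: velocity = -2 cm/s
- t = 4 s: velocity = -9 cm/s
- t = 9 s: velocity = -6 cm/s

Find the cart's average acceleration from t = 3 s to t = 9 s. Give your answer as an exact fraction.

-2/3 cm/s²

Average acceleration = Δv/Δt = (-6 − -2)/(9 − 3) = -2/3 cm/s².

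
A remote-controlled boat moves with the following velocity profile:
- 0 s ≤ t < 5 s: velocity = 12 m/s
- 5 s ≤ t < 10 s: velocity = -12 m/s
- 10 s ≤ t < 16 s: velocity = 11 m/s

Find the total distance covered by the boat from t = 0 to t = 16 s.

Distance (not displacement) is the total path length: add the absolute areas under v-t.
0–5 s: |12| × 5 = 60 m
5–10 s: |-12| × 5 = 60 m
10–16 s: |11| × 6 = 66 m
Total distance = 186 m

186 m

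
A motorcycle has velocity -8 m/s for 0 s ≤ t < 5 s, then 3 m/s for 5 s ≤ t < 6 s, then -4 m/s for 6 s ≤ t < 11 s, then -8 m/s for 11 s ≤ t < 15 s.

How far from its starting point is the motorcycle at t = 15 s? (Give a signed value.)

Net displacement equals the area under the velocity-time graph (areas below the axis count negative).
0–5 s: -8 × 5 = -40 m
5–6 s: 3 × 1 = 3 m
6–11 s: -4 × 5 = -20 m
11–15 s: -8 × 4 = -32 m
Net displacement = -89 m

-89 m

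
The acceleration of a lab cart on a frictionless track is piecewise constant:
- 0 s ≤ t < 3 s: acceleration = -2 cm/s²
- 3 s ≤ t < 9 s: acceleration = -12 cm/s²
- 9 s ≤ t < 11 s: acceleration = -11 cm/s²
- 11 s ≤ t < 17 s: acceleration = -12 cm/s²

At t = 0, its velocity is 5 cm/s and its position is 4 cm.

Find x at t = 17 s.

On each constant-a segment, Δv = aΔt and Δx = v₀Δt + ½aΔt²; chain segment to segment.
0–3 s: v starts 5 cm/s; Δx = 5·3 + ½·-2·3² = 6 cm; v ends -1 cm/s.
3–9 s: v starts -1 cm/s; Δx = -1·6 + ½·-12·6² = -222 cm; v ends -73 cm/s.
9–11 s: v starts -73 cm/s; Δx = -73·2 + ½·-11·2² = -168 cm; v ends -95 cm/s.
11–17 s: v starts -95 cm/s; Δx = -95·6 + ½·-12·6² = -786 cm; v ends -167 cm/s.
x(17) = 4 + Σ Δx = -1166 cm.

-1166 cm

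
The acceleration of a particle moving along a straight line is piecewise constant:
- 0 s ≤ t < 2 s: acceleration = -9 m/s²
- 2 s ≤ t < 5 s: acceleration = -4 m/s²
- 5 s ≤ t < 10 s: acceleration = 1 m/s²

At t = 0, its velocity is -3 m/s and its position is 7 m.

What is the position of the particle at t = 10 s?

-250.5 m

On each constant-a segment, Δv = aΔt and Δx = v₀Δt + ½aΔt²; chain segment to segment.
0–2 s: v starts -3 m/s; Δx = -3·2 + ½·-9·2² = -24 m; v ends -21 m/s.
2–5 s: v starts -21 m/s; Δx = -21·3 + ½·-4·3² = -81 m; v ends -33 m/s.
5–10 s: v starts -33 m/s; Δx = -33·5 + ½·1·5² = -152.5 m; v ends -28 m/s.
x(10) = 7 + Σ Δx = -250.5 m.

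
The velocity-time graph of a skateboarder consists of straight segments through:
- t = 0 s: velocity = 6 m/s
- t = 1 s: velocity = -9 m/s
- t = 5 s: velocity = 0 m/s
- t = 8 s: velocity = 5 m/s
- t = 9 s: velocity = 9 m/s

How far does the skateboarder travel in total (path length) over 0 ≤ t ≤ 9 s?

Total distance travelled is ∫|v| dt — sum the magnitudes of each area piece.
0–1 s: v = 0 at t = 0.4 s; triangle areas 1.2 + 2.7 = 3.9 m
1–5 s: |½(-9 + 0)(4)| = 18 m
5–8 s: |½(0 + 5)(3)| = 7.5 m
8–9 s: |½(5 + 9)(1)| = 7 m
Total distance = 36.4 m

36.4 m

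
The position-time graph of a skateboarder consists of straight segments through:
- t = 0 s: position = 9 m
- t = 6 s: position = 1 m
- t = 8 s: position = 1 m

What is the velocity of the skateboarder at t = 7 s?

0 m/s

Velocity is the slope of the x-t graph on 6–8 s: (1 − 1)/(8 − 6) = 0 m/s.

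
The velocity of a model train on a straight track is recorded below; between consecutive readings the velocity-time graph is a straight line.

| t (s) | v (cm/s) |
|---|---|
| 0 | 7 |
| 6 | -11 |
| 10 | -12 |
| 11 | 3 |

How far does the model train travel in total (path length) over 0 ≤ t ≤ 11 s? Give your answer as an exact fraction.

Distance (not displacement) is the total path length: add the absolute areas under v-t.
0–6 s: v = 0 at t = 7/3 s; triangle areas 49/6 + 121/6 = 85/3 cm
6–10 s: |½(-11 + -12)(4)| = 46 cm
10–11 s: v = 0 at t = 10.8 s; triangle areas 4.8 + 0.3 = 5.1 cm
Total distance = 2383/30 cm

2383/30 cm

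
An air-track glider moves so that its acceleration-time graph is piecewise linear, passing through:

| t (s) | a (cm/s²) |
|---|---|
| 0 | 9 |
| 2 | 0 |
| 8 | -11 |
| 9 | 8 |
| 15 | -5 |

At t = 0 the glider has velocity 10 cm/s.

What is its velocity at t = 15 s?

-6.5 cm/s

Δv equals the area under the a-t graph; then v = v₀ + Δv.
0–2 s: ½(9 + 0)(2) = 9 cm/s
2–8 s: ½(0 + -11)(6) = -33 cm/s
8–9 s: ½(-11 + 8)(1) = -1.5 cm/s
9–15 s: ½(8 + -5)(6) = 9 cm/s
Δv = -16.5 cm/s, so v(15) = 10 + (-16.5) = -6.5 cm/s.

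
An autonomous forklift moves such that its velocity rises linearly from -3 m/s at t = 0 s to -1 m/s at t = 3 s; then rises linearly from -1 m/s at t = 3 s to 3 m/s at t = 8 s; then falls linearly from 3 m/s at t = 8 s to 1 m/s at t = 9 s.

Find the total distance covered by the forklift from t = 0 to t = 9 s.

Total distance travelled is ∫|v| dt — sum the magnitudes of each area piece.
0–3 s: |½(-3 + -1)(3)| = 6 m
3–8 s: v = 0 at t = 4.25 s; triangle areas 0.625 + 5.625 = 6.25 m
8–9 s: |½(3 + 1)(1)| = 2 m
Total distance = 14.25 m

14.25 m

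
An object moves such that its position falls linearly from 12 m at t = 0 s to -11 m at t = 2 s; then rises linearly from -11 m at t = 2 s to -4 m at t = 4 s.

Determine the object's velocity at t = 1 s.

Velocity is the slope of the x-t graph on 0–2 s: (-11 − 12)/(2 − 0) = -11.5 m/s.

-11.5 m/s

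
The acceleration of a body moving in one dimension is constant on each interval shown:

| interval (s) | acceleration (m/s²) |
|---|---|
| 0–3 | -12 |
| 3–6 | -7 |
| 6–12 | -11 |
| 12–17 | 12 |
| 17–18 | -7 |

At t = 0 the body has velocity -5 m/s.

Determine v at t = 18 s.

-75 m/s

Δv equals the area under the a-t graph; then v = v₀ + Δv.
0–3 s: -12 × 3 = -36 m/s
3–6 s: -7 × 3 = -21 m/s
6–12 s: -11 × 6 = -66 m/s
12–17 s: 12 × 5 = 60 m/s
17–18 s: -7 × 1 = -7 m/s
Δv = -70 m/s, so v(18) = -5 + (-70) = -75 m/s.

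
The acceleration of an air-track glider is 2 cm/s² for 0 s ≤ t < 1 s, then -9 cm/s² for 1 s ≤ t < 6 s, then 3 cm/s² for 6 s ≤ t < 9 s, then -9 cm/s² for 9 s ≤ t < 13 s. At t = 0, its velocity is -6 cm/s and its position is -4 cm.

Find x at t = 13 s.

On each constant-a segment, Δv = aΔt and Δx = v₀Δt + ½aΔt²; chain segment to segment.
0–1 s: v starts -6 cm/s; Δx = -6·1 + ½·2·1² = -5 cm; v ends -4 cm/s.
1–6 s: v starts -4 cm/s; Δx = -4·5 + ½·-9·5² = -132.5 cm; v ends -49 cm/s.
6–9 s: v starts -49 cm/s; Δx = -49·3 + ½·3·3² = -133.5 cm; v ends -40 cm/s.
9–13 s: v starts -40 cm/s; Δx = -40·4 + ½·-9·4² = -232 cm; v ends -76 cm/s.
x(13) = -4 + Σ Δx = -507 cm.

-507 cm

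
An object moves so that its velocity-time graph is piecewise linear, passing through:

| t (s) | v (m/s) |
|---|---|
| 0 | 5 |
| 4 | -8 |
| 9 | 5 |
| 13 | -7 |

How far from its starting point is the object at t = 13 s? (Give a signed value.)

Net displacement equals the area under the velocity-time graph (areas below the axis count negative).
0–4 s: ½(5 + -8)(4) = -6 m
4–9 s: ½(-8 + 5)(5) = -7.5 m
9–13 s: ½(5 + -7)(4) = -4 m
Net displacement = -17.5 m

-17.5 m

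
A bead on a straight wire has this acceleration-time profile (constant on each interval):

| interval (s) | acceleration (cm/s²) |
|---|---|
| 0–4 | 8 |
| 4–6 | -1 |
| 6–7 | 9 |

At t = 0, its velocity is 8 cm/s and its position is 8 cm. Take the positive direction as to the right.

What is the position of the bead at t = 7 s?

224.5 cm

On each constant-a segment, Δv = aΔt and Δx = v₀Δt + ½aΔt²; chain segment to segment.
0–4 s: v starts 8 cm/s; Δx = 8·4 + ½·8·4² = 96 cm; v ends 40 cm/s.
4–6 s: v starts 40 cm/s; Δx = 40·2 + ½·-1·2² = 78 cm; v ends 38 cm/s.
6–7 s: v starts 38 cm/s; Δx = 38·1 + ½·9·1² = 42.5 cm; v ends 47 cm/s.
x(7) = 8 + Σ Δx = 224.5 cm.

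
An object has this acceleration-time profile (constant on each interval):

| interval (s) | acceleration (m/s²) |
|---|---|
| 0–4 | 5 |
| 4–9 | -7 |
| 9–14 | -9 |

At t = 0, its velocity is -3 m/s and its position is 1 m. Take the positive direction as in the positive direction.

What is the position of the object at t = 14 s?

-176 m

On each constant-a segment, Δv = aΔt and Δx = v₀Δt + ½aΔt²; chain segment to segment.
0–4 s: v starts -3 m/s; Δx = -3·4 + ½·5·4² = 28 m; v ends 17 m/s.
4–9 s: v starts 17 m/s; Δx = 17·5 + ½·-7·5² = -2.5 m; v ends -18 m/s.
9–14 s: v starts -18 m/s; Δx = -18·5 + ½·-9·5² = -202.5 m; v ends -63 m/s.
x(14) = 1 + Σ Δx = -176 m.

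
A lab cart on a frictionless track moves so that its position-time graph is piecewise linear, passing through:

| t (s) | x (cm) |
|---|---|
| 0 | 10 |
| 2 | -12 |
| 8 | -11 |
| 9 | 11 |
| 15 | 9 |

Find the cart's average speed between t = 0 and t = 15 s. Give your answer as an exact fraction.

Average speed = (total path length)/(elapsed time); on a piecewise-linear x-t graph the path length is Σ|Δx|.
0–2 s: |Δx| = |-12 − 10| = 22 cm
2–8 s: |Δx| = |-11 − -12| = 1 cm
8–9 s: |Δx| = |11 − -11| = 22 cm
9–15 s: |Δx| = |9 − 11| = 2 cm
Total path = 47 cm; average speed = 47/15 = 47/15 cm/s.

47/15 cm/s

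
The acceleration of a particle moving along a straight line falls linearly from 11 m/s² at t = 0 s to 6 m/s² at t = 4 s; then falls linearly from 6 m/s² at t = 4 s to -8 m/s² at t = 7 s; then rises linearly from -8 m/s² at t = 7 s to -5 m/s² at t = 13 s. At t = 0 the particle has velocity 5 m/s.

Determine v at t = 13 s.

Δv equals the area under the a-t graph; then v = v₀ + Δv.
0–4 s: ½(11 + 6)(4) = 34 m/s
4–7 s: ½(6 + -8)(3) = -3 m/s
7–13 s: ½(-8 + -5)(6) = -39 m/s
Δv = -8 m/s, so v(13) = 5 + (-8) = -3 m/s.

-3 m/s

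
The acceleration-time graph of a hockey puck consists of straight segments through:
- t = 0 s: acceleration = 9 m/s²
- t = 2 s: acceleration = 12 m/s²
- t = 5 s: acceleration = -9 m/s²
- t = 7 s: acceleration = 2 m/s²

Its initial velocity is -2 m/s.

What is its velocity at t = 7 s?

Δv equals the area under the a-t graph; then v = v₀ + Δv.
0–2 s: ½(9 + 12)(2) = 21 m/s
2–5 s: ½(12 + -9)(3) = 4.5 m/s
5–7 s: ½(-9 + 2)(2) = -7 m/s
Δv = 18.5 m/s, so v(7) = -2 + (18.5) = 16.5 m/s.

16.5 m/s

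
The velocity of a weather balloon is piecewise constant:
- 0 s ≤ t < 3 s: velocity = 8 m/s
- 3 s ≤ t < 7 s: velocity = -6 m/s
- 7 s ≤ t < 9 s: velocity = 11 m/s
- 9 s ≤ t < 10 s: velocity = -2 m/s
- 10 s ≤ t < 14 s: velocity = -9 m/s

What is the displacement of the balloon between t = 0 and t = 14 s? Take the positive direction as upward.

Net displacement equals the area under the velocity-time graph (areas below the axis count negative).
0–3 s: 8 × 3 = 24 m
3–7 s: -6 × 4 = -24 m
7–9 s: 11 × 2 = 22 m
9–10 s: -2 × 1 = -2 m
10–14 s: -9 × 4 = -36 m
Net displacement = -16 m

-16 m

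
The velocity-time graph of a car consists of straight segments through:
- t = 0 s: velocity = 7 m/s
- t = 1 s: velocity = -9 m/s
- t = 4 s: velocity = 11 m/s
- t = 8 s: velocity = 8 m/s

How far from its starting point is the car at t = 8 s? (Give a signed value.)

40 m

Displacement is the signed area under the v-t curve.
0–1 s: ½(7 + -9)(1) = -1 m
1–4 s: ½(-9 + 11)(3) = 3 m
4–8 s: ½(11 + 8)(4) = 38 m
Net displacement = 40 m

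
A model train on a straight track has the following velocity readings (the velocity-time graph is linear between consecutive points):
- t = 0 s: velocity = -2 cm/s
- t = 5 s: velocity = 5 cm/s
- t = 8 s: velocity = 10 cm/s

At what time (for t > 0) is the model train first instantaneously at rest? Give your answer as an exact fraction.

v changes sign on 0–5 s (from -2 to 5); the graph is linear there, so v = 0 at t = 0 + (2)·(5 − 0)/(5 − -2) = 10/7 s.

t = 10/7 s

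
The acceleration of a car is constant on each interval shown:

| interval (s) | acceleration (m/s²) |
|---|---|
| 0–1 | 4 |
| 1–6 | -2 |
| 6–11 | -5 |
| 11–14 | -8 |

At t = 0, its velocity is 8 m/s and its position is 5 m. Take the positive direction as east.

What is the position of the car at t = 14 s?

-107.5 m

On each constant-a segment, Δv = aΔt and Δx = v₀Δt + ½aΔt²; chain segment to segment.
0–1 s: v starts 8 m/s; Δx = 8·1 + ½·4·1² = 10 m; v ends 12 m/s.
1–6 s: v starts 12 m/s; Δx = 12·5 + ½·-2·5² = 35 m; v ends 2 m/s.
6–11 s: v starts 2 m/s; Δx = 2·5 + ½·-5·5² = -52.5 m; v ends -23 m/s.
11–14 s: v starts -23 m/s; Δx = -23·3 + ½·-8·3² = -105 m; v ends -47 m/s.
x(14) = 5 + Σ Δx = -107.5 m.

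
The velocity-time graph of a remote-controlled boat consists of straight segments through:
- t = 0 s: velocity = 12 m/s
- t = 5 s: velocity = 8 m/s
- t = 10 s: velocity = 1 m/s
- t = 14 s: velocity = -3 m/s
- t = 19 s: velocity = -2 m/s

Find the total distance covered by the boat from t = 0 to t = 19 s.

Distance (not displacement) is the total path length: add the absolute areas under v-t.
0–5 s: |½(12 + 8)(5)| = 50 m
5–10 s: |½(8 + 1)(5)| = 22.5 m
10–14 s: v = 0 at t = 11 s; triangle areas 0.5 + 4.5 = 5 m
14–19 s: |½(-3 + -2)(5)| = 12.5 m
Total distance = 90 m

90 m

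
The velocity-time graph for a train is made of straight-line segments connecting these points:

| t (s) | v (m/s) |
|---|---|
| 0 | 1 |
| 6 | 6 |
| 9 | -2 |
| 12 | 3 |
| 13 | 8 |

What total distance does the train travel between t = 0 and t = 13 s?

37.9 m

Total distance travelled is ∫|v| dt — sum the magnitudes of each area piece.
0–6 s: |½(1 + 6)(6)| = 21 m
6–9 s: v = 0 at t = 8.25 s; triangle areas 6.75 + 0.75 = 7.5 m
9–12 s: v = 0 at t = 10.2 s; triangle areas 1.2 + 2.7 = 3.9 m
12–13 s: |½(3 + 8)(1)| = 5.5 m
Total distance = 37.9 m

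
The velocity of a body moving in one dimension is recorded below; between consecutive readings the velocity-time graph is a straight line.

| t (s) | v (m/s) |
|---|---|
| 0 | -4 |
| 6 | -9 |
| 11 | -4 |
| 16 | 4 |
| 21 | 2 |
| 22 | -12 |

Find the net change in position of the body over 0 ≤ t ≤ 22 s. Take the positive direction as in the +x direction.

-61.5 m

Displacement is the signed area under the v-t curve.
0–6 s: ½(-4 + -9)(6) = -39 m
6–11 s: ½(-9 + -4)(5) = -32.5 m
11–16 s: ½(-4 + 4)(5) = 0 m
16–21 s: ½(4 + 2)(5) = 15 m
21–22 s: ½(2 + -12)(1) = -5 m
Net displacement = -61.5 m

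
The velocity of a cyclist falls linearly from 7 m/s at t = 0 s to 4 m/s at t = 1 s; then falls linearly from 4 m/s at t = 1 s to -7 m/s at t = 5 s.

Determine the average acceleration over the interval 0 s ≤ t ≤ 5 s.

Average acceleration = Δv/Δt = (-7 − 7)/(5 − 0) = -2.8 m/s².

-2.8 m/s²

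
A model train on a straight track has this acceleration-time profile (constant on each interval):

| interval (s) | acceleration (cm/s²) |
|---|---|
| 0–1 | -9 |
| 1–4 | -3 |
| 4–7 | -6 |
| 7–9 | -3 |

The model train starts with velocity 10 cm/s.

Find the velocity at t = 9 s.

-32 cm/s

Δv equals the area under the a-t graph; then v = v₀ + Δv.
0–1 s: -9 × 1 = -9 cm/s
1–4 s: -3 × 3 = -9 cm/s
4–7 s: -6 × 3 = -18 cm/s
7–9 s: -3 × 2 = -6 cm/s
Δv = -42 cm/s, so v(9) = 10 + (-42) = -32 cm/s.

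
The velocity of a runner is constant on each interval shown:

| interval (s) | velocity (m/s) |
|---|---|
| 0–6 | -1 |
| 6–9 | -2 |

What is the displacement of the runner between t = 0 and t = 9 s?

-12 m

Net displacement equals the area under the velocity-time graph (areas below the axis count negative).
0–6 s: -1 × 6 = -6 m
6–9 s: -2 × 3 = -6 m
Net displacement = -12 m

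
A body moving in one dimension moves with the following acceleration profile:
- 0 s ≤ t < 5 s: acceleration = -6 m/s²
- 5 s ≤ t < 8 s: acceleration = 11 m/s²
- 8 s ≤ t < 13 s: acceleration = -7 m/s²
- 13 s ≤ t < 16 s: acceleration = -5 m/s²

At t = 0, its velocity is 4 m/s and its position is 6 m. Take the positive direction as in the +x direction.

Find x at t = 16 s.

On each constant-a segment, Δv = aΔt and Δx = v₀Δt + ½aΔt²; chain segment to segment.
0–5 s: v starts 4 m/s; Δx = 4·5 + ½·-6·5² = -55 m; v ends -26 m/s.
5–8 s: v starts -26 m/s; Δx = -26·3 + ½·11·3² = -28.5 m; v ends 7 m/s.
8–13 s: v starts 7 m/s; Δx = 7·5 + ½·-7·5² = -52.5 m; v ends -28 m/s.
13–16 s: v starts -28 m/s; Δx = -28·3 + ½·-5·3² = -106.5 m; v ends -43 m/s.
x(16) = 6 + Σ Δx = -236.5 m.

-236.5 m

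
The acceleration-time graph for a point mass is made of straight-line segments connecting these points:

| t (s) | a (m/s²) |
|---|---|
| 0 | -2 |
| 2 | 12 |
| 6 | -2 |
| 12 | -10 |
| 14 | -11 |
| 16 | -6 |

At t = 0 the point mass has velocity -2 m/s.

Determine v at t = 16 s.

-46 m/s

Δv equals the area under the a-t graph; then v = v₀ + Δv.
0–2 s: ½(-2 + 12)(2) = 10 m/s
2–6 s: ½(12 + -2)(4) = 20 m/s
6–12 s: ½(-2 + -10)(6) = -36 m/s
12–14 s: ½(-10 + -11)(2) = -21 m/s
14–16 s: ½(-11 + -6)(2) = -17 m/s
Δv = -44 m/s, so v(16) = -2 + (-44) = -46 m/s.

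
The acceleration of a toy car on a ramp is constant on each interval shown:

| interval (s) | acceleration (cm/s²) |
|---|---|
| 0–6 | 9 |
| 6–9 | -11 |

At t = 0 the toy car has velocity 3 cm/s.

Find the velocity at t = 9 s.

Δv equals the area under the a-t graph; then v = v₀ + Δv.
0–6 s: 9 × 6 = 54 cm/s
6–9 s: -11 × 3 = -33 cm/s
Δv = 21 cm/s, so v(9) = 3 + (21) = 24 cm/s.

24 cm/s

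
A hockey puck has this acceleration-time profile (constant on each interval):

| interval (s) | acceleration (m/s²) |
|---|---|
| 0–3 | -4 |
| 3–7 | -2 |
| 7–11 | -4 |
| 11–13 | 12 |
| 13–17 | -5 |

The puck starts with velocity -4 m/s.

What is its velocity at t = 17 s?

-36 m/s

Δv equals the area under the a-t graph; then v = v₀ + Δv.
0–3 s: -4 × 3 = -12 m/s
3–7 s: -2 × 4 = -8 m/s
7–11 s: -4 × 4 = -16 m/s
11–13 s: 12 × 2 = 24 m/s
13–17 s: -5 × 4 = -20 m/s
Δv = -32 m/s, so v(17) = -4 + (-32) = -36 m/s.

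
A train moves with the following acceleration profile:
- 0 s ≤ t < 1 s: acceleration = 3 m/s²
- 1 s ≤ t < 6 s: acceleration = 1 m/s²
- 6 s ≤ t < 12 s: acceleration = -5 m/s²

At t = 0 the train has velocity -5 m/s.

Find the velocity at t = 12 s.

Δv equals the area under the a-t graph; then v = v₀ + Δv.
0–1 s: 3 × 1 = 3 m/s
1–6 s: 1 × 5 = 5 m/s
6–12 s: -5 × 6 = -30 m/s
Δv = -22 m/s, so v(12) = -5 + (-22) = -27 m/s.

-27 m/s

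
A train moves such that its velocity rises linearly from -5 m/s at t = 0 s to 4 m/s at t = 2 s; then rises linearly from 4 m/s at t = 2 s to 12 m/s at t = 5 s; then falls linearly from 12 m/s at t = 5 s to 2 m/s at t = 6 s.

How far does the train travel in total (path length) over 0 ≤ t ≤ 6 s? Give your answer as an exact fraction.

Total distance travelled is ∫|v| dt — sum the magnitudes of each area piece.
0–2 s: v = 0 at t = 10/9 s; triangle areas 25/9 + 16/9 = 41/9 m
2–5 s: |½(4 + 12)(3)| = 24 m
5–6 s: |½(12 + 2)(1)| = 7 m
Total distance = 320/9 m

320/9 m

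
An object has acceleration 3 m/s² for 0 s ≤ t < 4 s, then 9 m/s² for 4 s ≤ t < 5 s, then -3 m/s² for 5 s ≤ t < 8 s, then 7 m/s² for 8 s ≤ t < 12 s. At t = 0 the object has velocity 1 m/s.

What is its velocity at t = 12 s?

41 m/s

Δv equals the area under the a-t graph; then v = v₀ + Δv.
0–4 s: 3 × 4 = 12 m/s
4–5 s: 9 × 1 = 9 m/s
5–8 s: -3 × 3 = -9 m/s
8–12 s: 7 × 4 = 28 m/s
Δv = 40 m/s, so v(12) = 1 + (40) = 41 m/s.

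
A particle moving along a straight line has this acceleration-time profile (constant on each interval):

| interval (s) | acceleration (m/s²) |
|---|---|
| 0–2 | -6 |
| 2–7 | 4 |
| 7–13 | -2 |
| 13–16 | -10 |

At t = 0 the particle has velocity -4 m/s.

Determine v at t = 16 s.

Δv equals the area under the a-t graph; then v = v₀ + Δv.
0–2 s: -6 × 2 = -12 m/s
2–7 s: 4 × 5 = 20 m/s
7–13 s: -2 × 6 = -12 m/s
13–16 s: -10 × 3 = -30 m/s
Δv = -34 m/s, so v(16) = -4 + (-34) = -38 m/s.

-38 m/s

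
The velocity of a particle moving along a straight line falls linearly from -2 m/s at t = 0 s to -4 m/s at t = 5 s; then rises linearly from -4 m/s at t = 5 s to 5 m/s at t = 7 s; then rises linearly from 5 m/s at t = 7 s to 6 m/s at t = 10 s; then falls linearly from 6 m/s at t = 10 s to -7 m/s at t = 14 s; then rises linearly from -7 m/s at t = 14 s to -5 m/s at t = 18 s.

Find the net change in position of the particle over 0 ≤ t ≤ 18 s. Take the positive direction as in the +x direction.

-23.5 m

Net displacement equals the area under the velocity-time graph (areas below the axis count negative).
0–5 s: ½(-2 + -4)(5) = -15 m
5–7 s: ½(-4 + 5)(2) = 1 m
7–10 s: ½(5 + 6)(3) = 16.5 m
10–14 s: ½(6 + -7)(4) = -2 m
14–18 s: ½(-7 + -5)(4) = -24 m
Net displacement = -23.5 m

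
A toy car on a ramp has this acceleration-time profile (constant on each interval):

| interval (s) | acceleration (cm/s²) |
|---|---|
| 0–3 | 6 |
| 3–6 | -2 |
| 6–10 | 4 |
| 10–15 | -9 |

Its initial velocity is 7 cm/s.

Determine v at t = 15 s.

-10 cm/s

Δv equals the area under the a-t graph; then v = v₀ + Δv.
0–3 s: 6 × 3 = 18 cm/s
3–6 s: -2 × 3 = -6 cm/s
6–10 s: 4 × 4 = 16 cm/s
10–15 s: -9 × 5 = -45 cm/s
Δv = -17 cm/s, so v(15) = 7 + (-17) = -10 cm/s.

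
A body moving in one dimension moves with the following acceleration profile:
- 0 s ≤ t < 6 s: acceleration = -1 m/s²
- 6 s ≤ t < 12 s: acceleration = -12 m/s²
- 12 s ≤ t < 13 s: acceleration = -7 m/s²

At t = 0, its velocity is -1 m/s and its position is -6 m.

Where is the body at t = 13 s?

-370.5 m

On each constant-a segment, Δv = aΔt and Δx = v₀Δt + ½aΔt²; chain segment to segment.
0–6 s: v starts -1 m/s; Δx = -1·6 + ½·-1·6² = -24 m; v ends -7 m/s.
6–12 s: v starts -7 m/s; Δx = -7·6 + ½·-12·6² = -258 m; v ends -79 m/s.
12–13 s: v starts -79 m/s; Δx = -79·1 + ½·-7·1² = -82.5 m; v ends -86 m/s.
x(13) = -6 + Σ Δx = -370.5 m.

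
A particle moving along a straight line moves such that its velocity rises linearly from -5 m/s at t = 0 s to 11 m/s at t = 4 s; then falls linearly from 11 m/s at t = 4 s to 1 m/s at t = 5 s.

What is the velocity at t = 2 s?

On 0–4 s the graph is linear from -5 to 11 m/s: v(2) = -5 + (11 − -5)·(2 − 0)/(4 − 0) = 3 m/s.

3 m/s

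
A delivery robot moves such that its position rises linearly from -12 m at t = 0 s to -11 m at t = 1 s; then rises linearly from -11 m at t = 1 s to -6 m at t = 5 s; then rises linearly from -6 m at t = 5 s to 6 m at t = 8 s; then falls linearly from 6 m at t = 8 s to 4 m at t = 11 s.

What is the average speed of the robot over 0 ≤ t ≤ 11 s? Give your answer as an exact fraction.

Average speed = (total path length)/(elapsed time); on a piecewise-linear x-t graph the path length is Σ|Δx|.
0–1 s: |Δx| = |-11 − -12| = 1 m
1–5 s: |Δx| = |-6 − -11| = 5 m
5–8 s: |Δx| = |6 − -6| = 12 m
8–11 s: |Δx| = |4 − 6| = 2 m
Total path = 20 m; average speed = 20/11 = 20/11 m/s.

20/11 m/s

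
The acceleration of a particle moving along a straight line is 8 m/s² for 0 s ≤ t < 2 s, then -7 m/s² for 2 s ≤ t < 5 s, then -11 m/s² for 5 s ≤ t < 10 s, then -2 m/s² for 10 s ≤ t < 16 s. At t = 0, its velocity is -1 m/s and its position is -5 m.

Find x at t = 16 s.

On each constant-a segment, Δv = aΔt and Δx = v₀Δt + ½aΔt²; chain segment to segment.
0–2 s: v starts -1 m/s; Δx = -1·2 + ½·8·2² = 14 m; v ends 15 m/s.
2–5 s: v starts 15 m/s; Δx = 15·3 + ½·-7·3² = 13.5 m; v ends -6 m/s.
5–10 s: v starts -6 m/s; Δx = -6·5 + ½·-11·5² = -167.5 m; v ends -61 m/s.
10–16 s: v starts -61 m/s; Δx = -61·6 + ½·-2·6² = -402 m; v ends -73 m/s.
x(16) = -5 + Σ Δx = -547 m.

-547 m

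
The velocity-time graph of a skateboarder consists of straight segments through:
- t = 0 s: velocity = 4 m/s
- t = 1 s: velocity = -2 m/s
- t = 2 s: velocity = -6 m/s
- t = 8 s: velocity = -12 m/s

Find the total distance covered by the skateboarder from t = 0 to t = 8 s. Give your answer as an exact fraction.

179/3 m

Total distance travelled is ∫|v| dt — sum the magnitudes of each area piece.
0–1 s: v = 0 at t = 2/3 s; triangle areas 4/3 + 1/3 = 5/3 m
1–2 s: |½(-2 + -6)(1)| = 4 m
2–8 s: |½(-6 + -12)(6)| = 54 m
Total distance = 179/3 m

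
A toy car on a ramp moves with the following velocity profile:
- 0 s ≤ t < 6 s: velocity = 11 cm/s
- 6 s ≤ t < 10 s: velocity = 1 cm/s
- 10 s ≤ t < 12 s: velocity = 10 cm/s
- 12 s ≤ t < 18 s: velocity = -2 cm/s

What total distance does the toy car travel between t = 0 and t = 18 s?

102 cm

Distance (not displacement) is the total path length: add the absolute areas under v-t.
0–6 s: |11| × 6 = 66 cm
6–10 s: |1| × 4 = 4 cm
10–12 s: |10| × 2 = 20 cm
12–18 s: |-2| × 6 = 12 cm
Total distance = 102 cm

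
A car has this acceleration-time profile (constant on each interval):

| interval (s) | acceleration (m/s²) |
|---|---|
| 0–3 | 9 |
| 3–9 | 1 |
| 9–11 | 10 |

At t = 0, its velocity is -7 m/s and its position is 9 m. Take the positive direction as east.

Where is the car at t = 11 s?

238.5 m

On each constant-a segment, Δv = aΔt and Δx = v₀Δt + ½aΔt²; chain segment to segment.
0–3 s: v starts -7 m/s; Δx = -7·3 + ½·9·3² = 19.5 m; v ends 20 m/s.
3–9 s: v starts 20 m/s; Δx = 20·6 + ½·1·6² = 138 m; v ends 26 m/s.
9–11 s: v starts 26 m/s; Δx = 26·2 + ½·10·2² = 72 m; v ends 46 m/s.
x(11) = 9 + Σ Δx = 238.5 m.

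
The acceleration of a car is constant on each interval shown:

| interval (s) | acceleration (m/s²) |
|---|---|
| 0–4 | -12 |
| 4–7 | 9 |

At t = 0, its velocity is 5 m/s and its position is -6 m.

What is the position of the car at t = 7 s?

-170.5 m

On each constant-a segment, Δv = aΔt and Δx = v₀Δt + ½aΔt²; chain segment to segment.
0–4 s: v starts 5 m/s; Δx = 5·4 + ½·-12·4² = -76 m; v ends -43 m/s.
4–7 s: v starts -43 m/s; Δx = -43·3 + ½·9·3² = -88.5 m; v ends -16 m/s.
x(7) = -6 + Σ Δx = -170.5 m.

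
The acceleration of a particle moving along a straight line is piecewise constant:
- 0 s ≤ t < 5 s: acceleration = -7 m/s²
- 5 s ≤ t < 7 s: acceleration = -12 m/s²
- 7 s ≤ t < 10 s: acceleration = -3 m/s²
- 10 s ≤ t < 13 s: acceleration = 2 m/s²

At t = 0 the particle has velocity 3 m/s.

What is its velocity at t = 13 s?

-59 m/s

Δv equals the area under the a-t graph; then v = v₀ + Δv.
0–5 s: -7 × 5 = -35 m/s
5–7 s: -12 × 2 = -24 m/s
7–10 s: -3 × 3 = -9 m/s
10–13 s: 2 × 3 = 6 m/s
Δv = -62 m/s, so v(13) = 3 + (-62) = -59 m/s.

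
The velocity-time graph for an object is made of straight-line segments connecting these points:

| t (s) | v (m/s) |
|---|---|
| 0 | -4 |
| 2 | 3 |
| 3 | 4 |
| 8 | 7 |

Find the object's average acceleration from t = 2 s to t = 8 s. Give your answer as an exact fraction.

2/3 m/s²

Average acceleration = Δv/Δt = (7 − 3)/(8 − 2) = 2/3 m/s².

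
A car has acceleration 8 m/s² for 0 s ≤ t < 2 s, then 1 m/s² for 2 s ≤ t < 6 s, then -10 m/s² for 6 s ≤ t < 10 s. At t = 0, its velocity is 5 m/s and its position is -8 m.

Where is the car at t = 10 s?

130 m

On each constant-a segment, Δv = aΔt and Δx = v₀Δt + ½aΔt²; chain segment to segment.
0–2 s: v starts 5 m/s; Δx = 5·2 + ½·8·2² = 26 m; v ends 21 m/s.
2–6 s: v starts 21 m/s; Δx = 21·4 + ½·1·4² = 92 m; v ends 25 m/s.
6–10 s: v starts 25 m/s; Δx = 25·4 + ½·-10·4² = 20 m; v ends -15 m/s.
x(10) = -8 + Σ Δx = 130 m.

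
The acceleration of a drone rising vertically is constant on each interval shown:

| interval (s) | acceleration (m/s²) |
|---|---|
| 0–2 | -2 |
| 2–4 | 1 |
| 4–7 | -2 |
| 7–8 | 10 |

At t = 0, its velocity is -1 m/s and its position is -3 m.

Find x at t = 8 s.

-39 m

On each constant-a segment, Δv = aΔt and Δx = v₀Δt + ½aΔt²; chain segment to segment.
0–2 s: v starts -1 m/s; Δx = -1·2 + ½·-2·2² = -6 m; v ends -5 m/s.
2–4 s: v starts -5 m/s; Δx = -5·2 + ½·1·2² = -8 m; v ends -3 m/s.
4–7 s: v starts -3 m/s; Δx = -3·3 + ½·-2·3² = -18 m; v ends -9 m/s.
7–8 s: v starts -9 m/s; Δx = -9·1 + ½·10·1² = -4 m; v ends 1 m/s.
x(8) = -3 + Σ Δx = -39 m.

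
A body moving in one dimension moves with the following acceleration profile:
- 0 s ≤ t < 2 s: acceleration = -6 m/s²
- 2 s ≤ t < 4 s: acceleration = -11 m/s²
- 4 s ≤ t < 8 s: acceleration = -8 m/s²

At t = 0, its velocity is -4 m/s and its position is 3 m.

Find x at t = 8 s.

-287 m

On each constant-a segment, Δv = aΔt and Δx = v₀Δt + ½aΔt²; chain segment to segment.
0–2 s: v starts -4 m/s; Δx = -4·2 + ½·-6·2² = -20 m; v ends -16 m/s.
2–4 s: v starts -16 m/s; Δx = -16·2 + ½·-11·2² = -54 m; v ends -38 m/s.
4–8 s: v starts -38 m/s; Δx = -38·4 + ½·-8·4² = -216 m; v ends -70 m/s.
x(8) = 3 + Σ Δx = -287 m.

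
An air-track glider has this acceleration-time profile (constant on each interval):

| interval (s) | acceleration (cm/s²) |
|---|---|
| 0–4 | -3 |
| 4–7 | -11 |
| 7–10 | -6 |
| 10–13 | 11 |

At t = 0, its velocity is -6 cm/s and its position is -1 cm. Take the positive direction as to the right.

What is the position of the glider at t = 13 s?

On each constant-a segment, Δv = aΔt and Δx = v₀Δt + ½aΔt²; chain segment to segment.
0–4 s: v starts -6 cm/s; Δx = -6·4 + ½·-3·4² = -48 cm; v ends -18 cm/s.
4–7 s: v starts -18 cm/s; Δx = -18·3 + ½·-11·3² = -103.5 cm; v ends -51 cm/s.
7–10 s: v starts -51 cm/s; Δx = -51·3 + ½·-6·3² = -180 cm; v ends -69 cm/s.
10–13 s: v starts -69 cm/s; Δx = -69·3 + ½·11·3² = -157.5 cm; v ends -36 cm/s.
x(13) = -1 + Σ Δx = -490 cm.

-490 cm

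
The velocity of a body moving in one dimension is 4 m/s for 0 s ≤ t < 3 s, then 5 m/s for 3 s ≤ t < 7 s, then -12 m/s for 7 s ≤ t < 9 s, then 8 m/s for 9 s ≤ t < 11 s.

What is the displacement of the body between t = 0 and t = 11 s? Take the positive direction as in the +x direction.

24 m

Net displacement equals the area under the velocity-time graph (areas below the axis count negative).
0–3 s: 4 × 3 = 12 m
3–7 s: 5 × 4 = 20 m
7–9 s: -12 × 2 = -24 m
9–11 s: 8 × 2 = 16 m
Net displacement = 24 m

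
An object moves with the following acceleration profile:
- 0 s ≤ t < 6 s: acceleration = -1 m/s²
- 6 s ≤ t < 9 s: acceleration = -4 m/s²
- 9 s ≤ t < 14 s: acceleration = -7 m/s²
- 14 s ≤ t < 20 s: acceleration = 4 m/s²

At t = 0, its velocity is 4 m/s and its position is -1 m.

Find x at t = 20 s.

-398.5 m

On each constant-a segment, Δv = aΔt and Δx = v₀Δt + ½aΔt²; chain segment to segment.
0–6 s: v starts 4 m/s; Δx = 4·6 + ½·-1·6² = 6 m; v ends -2 m/s.
6–9 s: v starts -2 m/s; Δx = -2·3 + ½·-4·3² = -24 m; v ends -14 m/s.
9–14 s: v starts -14 m/s; Δx = -14·5 + ½·-7·5² = -157.5 m; v ends -49 m/s.
14–20 s: v starts -49 m/s; Δx = -49·6 + ½·4·6² = -222 m; v ends -25 m/s.
x(20) = -1 + Σ Δx = -398.5 m.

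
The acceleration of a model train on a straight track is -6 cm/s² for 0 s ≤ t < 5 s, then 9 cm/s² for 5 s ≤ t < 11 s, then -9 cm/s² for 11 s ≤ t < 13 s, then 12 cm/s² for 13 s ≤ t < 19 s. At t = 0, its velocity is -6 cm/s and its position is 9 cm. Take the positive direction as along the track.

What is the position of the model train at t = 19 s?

On each constant-a segment, Δv = aΔt and Δx = v₀Δt + ½aΔt²; chain segment to segment.
0–5 s: v starts -6 cm/s; Δx = -6·5 + ½·-6·5² = -105 cm; v ends -36 cm/s.
5–11 s: v starts -36 cm/s; Δx = -36·6 + ½·9·6² = -54 cm; v ends 18 cm/s.
11–13 s: v starts 18 cm/s; Δx = 18·2 + ½·-9·2² = 18 cm; v ends 0 cm/s.
13–19 s: v starts 0 cm/s; Δx = 0·6 + ½·12·6² = 216 cm; v ends 72 cm/s.
x(19) = 9 + Σ Δx = 84 cm.

84 cm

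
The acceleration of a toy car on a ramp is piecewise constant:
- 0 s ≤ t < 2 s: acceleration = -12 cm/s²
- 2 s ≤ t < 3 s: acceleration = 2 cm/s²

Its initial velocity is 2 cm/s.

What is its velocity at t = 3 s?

-20 cm/s

Δv equals the area under the a-t graph; then v = v₀ + Δv.
0–2 s: -12 × 2 = -24 cm/s
2–3 s: 2 × 1 = 2 cm/s
Δv = -22 cm/s, so v(3) = 2 + (-22) = -20 cm/s.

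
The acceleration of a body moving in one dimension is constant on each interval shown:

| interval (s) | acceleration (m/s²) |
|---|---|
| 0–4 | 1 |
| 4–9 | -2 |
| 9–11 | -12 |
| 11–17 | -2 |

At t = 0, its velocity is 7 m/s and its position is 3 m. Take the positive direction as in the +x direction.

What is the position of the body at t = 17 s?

-127 m

On each constant-a segment, Δv = aΔt and Δx = v₀Δt + ½aΔt²; chain segment to segment.
0–4 s: v starts 7 m/s; Δx = 7·4 + ½·1·4² = 36 m; v ends 11 m/s.
4–9 s: v starts 11 m/s; Δx = 11·5 + ½·-2·5² = 30 m; v ends 1 m/s.
9–11 s: v starts 1 m/s; Δx = 1·2 + ½·-12·2² = -22 m; v ends -23 m/s.
11–17 s: v starts -23 m/s; Δx = -23·6 + ½·-2·6² = -174 m; v ends -35 m/s.
x(17) = 3 + Σ Δx = -127 m.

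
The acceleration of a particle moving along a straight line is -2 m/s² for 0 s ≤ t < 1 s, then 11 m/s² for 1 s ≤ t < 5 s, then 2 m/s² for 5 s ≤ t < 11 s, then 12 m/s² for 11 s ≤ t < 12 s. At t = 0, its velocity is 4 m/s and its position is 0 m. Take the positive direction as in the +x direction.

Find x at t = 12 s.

475 m

On each constant-a segment, Δv = aΔt and Δx = v₀Δt + ½aΔt²; chain segment to segment.
0–1 s: v starts 4 m/s; Δx = 4·1 + ½·-2·1² = 3 m; v ends 2 m/s.
1–5 s: v starts 2 m/s; Δx = 2·4 + ½·11·4² = 96 m; v ends 46 m/s.
5–11 s: v starts 46 m/s; Δx = 46·6 + ½·2·6² = 312 m; v ends 58 m/s.
11–12 s: v starts 58 m/s; Δx = 58·1 + ½·12·1² = 64 m; v ends 70 m/s.
x(12) = 0 + Σ Δx = 475 m.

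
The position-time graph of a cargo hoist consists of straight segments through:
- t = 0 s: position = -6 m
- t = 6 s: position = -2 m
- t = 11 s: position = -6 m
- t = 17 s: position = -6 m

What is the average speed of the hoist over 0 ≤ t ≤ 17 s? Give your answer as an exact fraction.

Average speed = (total path length)/(elapsed time); on a piecewise-linear x-t graph the path length is Σ|Δx|.
0–6 s: |Δx| = |-2 − -6| = 4 m
6–11 s: |Δx| = |-6 − -2| = 4 m
11–17 s: |Δx| = |-6 − -6| = 0 m
Total path = 8 m; average speed = 8/17 = 8/17 m/s.

8/17 m/s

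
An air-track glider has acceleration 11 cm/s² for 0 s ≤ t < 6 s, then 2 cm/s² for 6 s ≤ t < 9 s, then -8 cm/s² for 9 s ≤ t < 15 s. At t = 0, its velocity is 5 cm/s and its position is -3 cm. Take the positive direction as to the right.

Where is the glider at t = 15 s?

765 cm

On each constant-a segment, Δv = aΔt and Δx = v₀Δt + ½aΔt²; chain segment to segment.
0–6 s: v starts 5 cm/s; Δx = 5·6 + ½·11·6² = 228 cm; v ends 71 cm/s.
6–9 s: v starts 71 cm/s; Δx = 71·3 + ½·2·3² = 222 cm; v ends 77 cm/s.
9–15 s: v starts 77 cm/s; Δx = 77·6 + ½·-8·6² = 318 cm; v ends 29 cm/s.
x(15) = -3 + Σ Δx = 765 cm.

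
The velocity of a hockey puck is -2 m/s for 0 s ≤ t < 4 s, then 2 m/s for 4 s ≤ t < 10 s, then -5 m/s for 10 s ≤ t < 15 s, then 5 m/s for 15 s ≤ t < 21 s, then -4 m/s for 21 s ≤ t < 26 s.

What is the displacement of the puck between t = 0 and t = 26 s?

Net displacement equals the area under the velocity-time graph (areas below the axis count negative).
0–4 s: -2 × 4 = -8 m
4–10 s: 2 × 6 = 12 m
10–15 s: -5 × 5 = -25 m
15–21 s: 5 × 6 = 30 m
21–26 s: -4 × 5 = -20 m
Net displacement = -11 m

-11 m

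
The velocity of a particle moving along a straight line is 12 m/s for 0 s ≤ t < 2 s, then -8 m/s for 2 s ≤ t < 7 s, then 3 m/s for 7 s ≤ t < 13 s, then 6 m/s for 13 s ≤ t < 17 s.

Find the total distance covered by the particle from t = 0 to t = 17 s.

106 m

Distance (not displacement) is the total path length: add the absolute areas under v-t.
0–2 s: |12| × 2 = 24 m
2–7 s: |-8| × 5 = 40 m
7–13 s: |3| × 6 = 18 m
13–17 s: |6| × 4 = 24 m
Total distance = 106 m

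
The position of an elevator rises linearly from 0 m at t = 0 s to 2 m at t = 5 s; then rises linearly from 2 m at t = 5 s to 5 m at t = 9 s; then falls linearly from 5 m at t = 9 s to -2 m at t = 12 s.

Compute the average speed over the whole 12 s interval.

1 m/s

Average speed = (total path length)/(elapsed time); on a piecewise-linear x-t graph the path length is Σ|Δx|.
0–5 s: |Δx| = |2 − 0| = 2 m
5–9 s: |Δx| = |5 − 2| = 3 m
9–12 s: |Δx| = |-2 − 5| = 7 m
Total path = 12 m; average speed = 12/12 = 1 m/s.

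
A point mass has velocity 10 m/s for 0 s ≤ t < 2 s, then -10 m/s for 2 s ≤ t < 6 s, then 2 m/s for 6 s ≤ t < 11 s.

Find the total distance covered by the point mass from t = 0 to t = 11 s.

Total distance travelled is ∫|v| dt — sum the magnitudes of each area piece.
0–2 s: |10| × 2 = 20 m
2–6 s: |-10| × 4 = 40 m
6–11 s: |2| × 5 = 10 m
Total distance = 70 m

70 m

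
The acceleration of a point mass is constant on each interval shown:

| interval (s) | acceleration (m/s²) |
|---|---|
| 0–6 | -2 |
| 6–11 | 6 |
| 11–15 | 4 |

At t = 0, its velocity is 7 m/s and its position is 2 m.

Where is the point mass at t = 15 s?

190 m

On each constant-a segment, Δv = aΔt and Δx = v₀Δt + ½aΔt²; chain segment to segment.
0–6 s: v starts 7 m/s; Δx = 7·6 + ½·-2·6² = 6 m; v ends -5 m/s.
6–11 s: v starts -5 m/s; Δx = -5·5 + ½·6·5² = 50 m; v ends 25 m/s.
11–15 s: v starts 25 m/s; Δx = 25·4 + ½·4·4² = 132 m; v ends 41 m/s.
x(15) = 2 + Σ Δx = 190 m.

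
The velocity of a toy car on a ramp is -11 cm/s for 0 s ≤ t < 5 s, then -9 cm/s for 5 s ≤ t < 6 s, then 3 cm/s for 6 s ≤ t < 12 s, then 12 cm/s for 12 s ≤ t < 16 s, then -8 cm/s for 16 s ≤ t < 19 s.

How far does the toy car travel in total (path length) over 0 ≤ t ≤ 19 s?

154 cm

Total distance travelled is ∫|v| dt — sum the magnitudes of each area piece.
0–5 s: |-11| × 5 = 55 cm
5–6 s: |-9| × 1 = 9 cm
6–12 s: |3| × 6 = 18 cm
12–16 s: |12| × 4 = 48 cm
16–19 s: |-8| × 3 = 24 cm
Total distance = 154 cm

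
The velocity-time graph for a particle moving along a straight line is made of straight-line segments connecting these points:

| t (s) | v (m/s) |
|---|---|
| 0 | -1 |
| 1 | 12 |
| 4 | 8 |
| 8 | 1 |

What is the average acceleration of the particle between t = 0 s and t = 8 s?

0.25 m/s²

Average acceleration = Δv/Δt = (1 − -1)/(8 − 0) = 0.25 m/s².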